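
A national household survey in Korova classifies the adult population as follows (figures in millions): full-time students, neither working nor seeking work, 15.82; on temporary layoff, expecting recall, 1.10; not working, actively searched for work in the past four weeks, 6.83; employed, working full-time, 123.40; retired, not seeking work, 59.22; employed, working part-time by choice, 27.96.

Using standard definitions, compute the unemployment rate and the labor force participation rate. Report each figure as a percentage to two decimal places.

Unemployment rate ≈ 4.98%; labor force participation rate ≈ 67.98%.

Employed = 123.40 + 27.96 = 151.36 million.
Unemployed = 1.10 + 6.83 = 7.93 million (jobless and actively searching, or on temporary layoff).
Labor force = 151.36 + 7.93 = 159.29 million.
Not in labor force = 15.82 + 59.22 = 75.04 million (those not working and not actively searching are outside the labor force).
Civilian working-age population = 159.29 + 75.04 = 234.33 million.
Unemployment rate = 7.93 / 159.29 = 4.98%.
Labor force participation rate = 159.29 / 234.33 = 67.98%.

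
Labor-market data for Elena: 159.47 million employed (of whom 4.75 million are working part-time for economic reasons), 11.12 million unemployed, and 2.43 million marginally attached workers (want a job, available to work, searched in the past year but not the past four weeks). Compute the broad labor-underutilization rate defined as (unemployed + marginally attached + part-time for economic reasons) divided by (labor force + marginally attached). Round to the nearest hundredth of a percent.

Labor force = 159.47 + 11.12 = 170.59 million.
Numerator = 11.12 + 2.43 + 4.75 = 18.30 million.
Denominator = 170.59 + 2.43 = 173.02 million.
Broad rate = 18.30 / 173.02 = 10.58%.

Broad underutilization rate ≈ 10.58%.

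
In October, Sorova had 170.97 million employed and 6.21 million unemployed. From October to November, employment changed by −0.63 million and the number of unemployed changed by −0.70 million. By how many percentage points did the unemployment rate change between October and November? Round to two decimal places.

October: labor force = 170.97 + 6.21 = 177.18; u = 6.21/177.18 = 3.50%.
November: labor force = 170.34 + 5.51 = 175.85; u = 5.51/175.85 = 3.13%.
Change = 3.13% − 3.50% = −0.37 pp.

The unemployment rate changed by −0.37 percentage points.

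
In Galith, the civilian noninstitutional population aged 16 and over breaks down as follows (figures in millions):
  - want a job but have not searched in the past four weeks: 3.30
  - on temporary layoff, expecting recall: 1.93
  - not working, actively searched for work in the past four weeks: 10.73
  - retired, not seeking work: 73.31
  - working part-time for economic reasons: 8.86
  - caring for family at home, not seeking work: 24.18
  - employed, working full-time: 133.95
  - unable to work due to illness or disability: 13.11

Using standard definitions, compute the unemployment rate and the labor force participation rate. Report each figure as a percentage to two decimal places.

Employed = 8.86 + 133.95 = 142.81 million (anyone who worked, including part-time for economic reasons, counts as employed).
Unemployed = 1.93 + 10.73 = 12.66 million (jobless and actively searching, or on temporary layoff).
Labor force = 142.81 + 12.66 = 155.47 million.
Not in labor force = 3.30 + 73.31 + 24.18 + 13.11 = 113.90 million (those not working and not actively searching are outside the labor force — including those who want a job but have given up searching).
Civilian working-age population = 155.47 + 113.90 = 269.37 million.
Unemployment rate = 12.66 / 155.47 = 8.14%.
Labor force participation rate = 155.47 / 269.37 = 57.72%.

Unemployment rate ≈ 8.14%; labor force participation rate ≈ 57.72%.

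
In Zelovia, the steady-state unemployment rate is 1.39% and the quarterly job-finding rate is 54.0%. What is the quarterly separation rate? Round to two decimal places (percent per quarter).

Separation rate ≈ 0.76% per quarter.

From u* = s/(s+f): s = u·f/(1−u).
s = 0.0139 × 54.0 / (1 − 0.0139) = 0.7506 / 0.9861 ≈ 0.76% per quarter.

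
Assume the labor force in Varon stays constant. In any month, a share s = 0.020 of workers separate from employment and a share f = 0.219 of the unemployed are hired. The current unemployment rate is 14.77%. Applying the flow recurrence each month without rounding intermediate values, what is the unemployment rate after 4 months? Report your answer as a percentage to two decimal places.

With a fixed labor force, u_{t+1} = u_t + s·(1−u_t) − f·u_t = u_t·(1−s−f) + s.
Here 1−s−f = 0.761 and s = 0.020.
u_1 = 0.147700 × 0.761 + 0.020 = 0.132400.
u_2 = 0.132400 × 0.761 + 0.020 = 0.120756.
u_3 = 0.120756 × 0.761 + 0.020 = 0.111895.
u_4 = 0.111895 × 0.761 + 0.020 = 0.105152.

Unemployment rate after four months ≈ 10.52%.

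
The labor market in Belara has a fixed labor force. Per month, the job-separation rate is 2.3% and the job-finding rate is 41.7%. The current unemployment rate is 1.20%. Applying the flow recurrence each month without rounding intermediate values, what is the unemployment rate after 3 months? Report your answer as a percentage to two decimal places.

Unemployment rate after three months ≈ 4.52%.

With a fixed labor force, u_{t+1} = u_t + s·(1−u_t) − f·u_t = u_t·(1−s−f) + s.
Here 1−s−f = 0.560 and s = 0.023.
u_1 = 0.012000 × 0.560 + 0.023 = 0.029720.
u_2 = 0.029720 × 0.560 + 0.023 = 0.039643.
u_3 = 0.039643 × 0.560 + 0.023 = 0.045200.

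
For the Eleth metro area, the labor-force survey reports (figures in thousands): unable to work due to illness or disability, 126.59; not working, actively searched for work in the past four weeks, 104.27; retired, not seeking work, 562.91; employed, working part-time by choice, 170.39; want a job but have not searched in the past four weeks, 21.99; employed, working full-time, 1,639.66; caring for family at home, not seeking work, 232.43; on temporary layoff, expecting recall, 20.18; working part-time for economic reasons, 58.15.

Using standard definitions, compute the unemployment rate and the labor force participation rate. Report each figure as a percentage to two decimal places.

Unemployment rate ≈ 6.25%; labor force participation rate ≈ 67.86%.

Employed = 170.39 + 1,639.66 + 58.15 = 1,868.20 thousand (anyone who worked, including part-time for economic reasons, counts as employed).
Unemployed = 104.27 + 20.18 = 124.45 thousand (jobless and actively searching, or on temporary layoff).
Labor force = 1,868.20 + 124.45 = 1,992.65 thousand.
Not in labor force = 126.59 + 562.91 + 21.99 + 232.43 = 943.92 thousand (those not working and not actively searching are outside the labor force — including those who want a job but have given up searching).
Civilian working-age population = 1,992.65 + 943.92 = 2,936.57 thousand.
Unemployment rate = 124.45 / 1,992.65 = 6.25%.
Labor force participation rate = 1,992.65 / 2,936.57 = 67.86%.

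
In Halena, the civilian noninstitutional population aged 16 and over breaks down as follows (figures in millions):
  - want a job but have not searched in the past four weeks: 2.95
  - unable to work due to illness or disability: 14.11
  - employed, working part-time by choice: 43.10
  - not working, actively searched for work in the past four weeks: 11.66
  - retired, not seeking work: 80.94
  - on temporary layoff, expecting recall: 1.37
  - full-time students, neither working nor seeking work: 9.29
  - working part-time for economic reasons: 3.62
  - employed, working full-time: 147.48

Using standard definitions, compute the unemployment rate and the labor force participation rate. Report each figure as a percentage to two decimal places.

Employed = 43.10 + 3.62 + 147.48 = 194.20 million (anyone who worked, including part-time for economic reasons, counts as employed).
Unemployed = 11.66 + 1.37 = 13.03 million (jobless and actively searching, or on temporary layoff).
Labor force = 194.20 + 13.03 = 207.23 million.
Not in labor force = 2.95 + 14.11 + 80.94 + 9.29 = 107.29 million (those not working and not actively searching are outside the labor force — including those who want a job but have given up searching).
Civilian working-age population = 207.23 + 107.29 = 314.52 million.
Unemployment rate = 13.03 / 207.23 = 6.29%.
Labor force participation rate = 207.23 / 314.52 = 65.89%.

Unemployment rate ≈ 6.29%; labor force participation rate ≈ 65.89%.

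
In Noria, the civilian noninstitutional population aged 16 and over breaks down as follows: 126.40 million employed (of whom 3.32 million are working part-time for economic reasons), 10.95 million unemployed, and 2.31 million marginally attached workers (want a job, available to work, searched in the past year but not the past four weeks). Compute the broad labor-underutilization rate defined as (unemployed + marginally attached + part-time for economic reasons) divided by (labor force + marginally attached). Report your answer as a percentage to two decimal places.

Labor force = 126.40 + 10.95 = 137.35 million.
Numerator = 10.95 + 2.31 + 3.32 = 16.58 million.
Denominator = 137.35 + 2.31 = 139.66 million.
Broad rate = 16.58 / 139.66 = 11.87%.

Broad underutilization rate ≈ 11.87%.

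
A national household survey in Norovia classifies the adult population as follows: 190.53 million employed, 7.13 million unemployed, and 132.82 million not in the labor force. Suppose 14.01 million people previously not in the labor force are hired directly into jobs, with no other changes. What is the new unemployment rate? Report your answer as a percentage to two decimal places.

Initially, labor force = 190.53 + 7.13 = 197.66 million, so u = 7.13/197.66 = 3.61%.
After the change, employed and labor force both rise by 14.01; unemployed unchanged → E = 204.54, U = 7.13, labor force = 211.67 million.
New unemployment rate = 7.13 / 211.67 = 3.37%.

New unemployment rate ≈ 3.37%.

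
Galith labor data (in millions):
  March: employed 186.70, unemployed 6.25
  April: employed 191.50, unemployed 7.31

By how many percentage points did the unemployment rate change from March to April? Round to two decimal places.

March: labor force = 186.70 + 6.25 = 192.95; u = 6.25/192.95 = 3.24%.
April: labor force = 191.50 + 7.31 = 198.81; u = 7.31/198.81 = 3.68%.
Change = 3.68% − 3.24% = +0.44 pp.

The unemployment rate changed by +0.44 percentage points.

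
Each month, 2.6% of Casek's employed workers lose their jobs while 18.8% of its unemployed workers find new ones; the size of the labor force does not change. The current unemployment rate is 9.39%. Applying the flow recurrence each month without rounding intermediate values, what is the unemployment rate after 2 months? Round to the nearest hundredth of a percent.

Unemployment rate after two months ≈ 10.44%.

With a fixed labor force, u_{t+1} = u_t + s·(1−u_t) − f·u_t = u_t·(1−s−f) + s.
Here 1−s−f = 0.786 and s = 0.026.
u_1 = 0.093900 × 0.786 + 0.026 = 0.099805.
u_2 = 0.099805 × 0.786 + 0.026 = 0.104447.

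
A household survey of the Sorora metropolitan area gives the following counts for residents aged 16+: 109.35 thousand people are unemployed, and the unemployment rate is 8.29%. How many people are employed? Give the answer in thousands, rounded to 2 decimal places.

Labor force = U / u = 109.35 / 0.0829 ≈ 1,319.06 thousand.
Employed = labor force − unemployed = 1,319.06 − 109.35 = 1,209.71 thousand.

About 1,209.71 thousand are employed.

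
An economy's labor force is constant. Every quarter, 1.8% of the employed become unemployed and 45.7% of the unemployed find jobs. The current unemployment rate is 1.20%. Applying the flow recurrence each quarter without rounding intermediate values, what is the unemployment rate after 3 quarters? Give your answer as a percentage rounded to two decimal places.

Unemployment rate after three quarters ≈ 3.41%.

With a fixed labor force, u_{t+1} = u_t + s·(1−u_t) − f·u_t = u_t·(1−s−f) + s.
Here 1−s−f = 0.525 and s = 0.018.
u_1 = 0.012000 × 0.525 + 0.018 = 0.024300.
u_2 = 0.024300 × 0.525 + 0.018 = 0.030758.
u_3 = 0.030758 × 0.525 + 0.018 = 0.034148.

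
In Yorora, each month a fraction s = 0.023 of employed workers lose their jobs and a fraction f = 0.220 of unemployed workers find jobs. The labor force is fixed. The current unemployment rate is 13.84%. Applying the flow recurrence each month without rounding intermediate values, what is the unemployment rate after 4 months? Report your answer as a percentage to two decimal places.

With a fixed labor force, u_{t+1} = u_t + s·(1−u_t) − f·u_t = u_t·(1−s−f) + s.
Here 1−s−f = 0.757 and s = 0.023.
u_1 = 0.138400 × 0.757 + 0.023 = 0.127769.
u_2 = 0.127769 × 0.757 + 0.023 = 0.119721.
u_3 = 0.119721 × 0.757 + 0.023 = 0.113629.
u_4 = 0.113629 × 0.757 + 0.023 = 0.109017.

Unemployment rate after four months ≈ 10.90%.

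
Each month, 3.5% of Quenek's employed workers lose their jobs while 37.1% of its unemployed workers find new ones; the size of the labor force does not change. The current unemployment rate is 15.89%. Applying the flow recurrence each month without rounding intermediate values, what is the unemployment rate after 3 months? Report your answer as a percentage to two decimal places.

Unemployment rate after three months ≈ 10.14%.

With a fixed labor force, u_{t+1} = u_t + s·(1−u_t) − f·u_t = u_t·(1−s−f) + s.
Here 1−s−f = 0.594 and s = 0.035.
u_1 = 0.158900 × 0.594 + 0.035 = 0.129387.
u_2 = 0.129387 × 0.594 + 0.035 = 0.111856.
u_3 = 0.111856 × 0.594 + 0.035 = 0.101442.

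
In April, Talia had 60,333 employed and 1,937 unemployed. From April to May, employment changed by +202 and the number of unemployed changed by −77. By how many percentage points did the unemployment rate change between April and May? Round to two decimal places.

April: labor force = 60,333 + 1,937 = 62,270; u = 1,937/62,270 = 3.11%.
May: labor force = 60,535 + 1,860 = 62,395; u = 1,860/62,395 = 2.98%.
Change = 2.98% − 3.11% = −0.13 pp.

The unemployment rate changed by −0.13 percentage points.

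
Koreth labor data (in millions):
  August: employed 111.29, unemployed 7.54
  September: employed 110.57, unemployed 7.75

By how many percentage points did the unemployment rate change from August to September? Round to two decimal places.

August: labor force = 111.29 + 7.54 = 118.83; u = 7.54/118.83 = 6.35%.
September: labor force = 110.57 + 7.75 = 118.32; u = 7.75/118.32 = 6.55%.
Change = 6.55% − 6.35% = +0.20 pp.

The unemployment rate changed by +0.20 percentage points.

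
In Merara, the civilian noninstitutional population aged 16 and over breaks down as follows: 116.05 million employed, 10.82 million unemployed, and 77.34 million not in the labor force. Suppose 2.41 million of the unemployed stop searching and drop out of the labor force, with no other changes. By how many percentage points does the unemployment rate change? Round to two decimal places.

The unemployment rate changes by −1.77 percentage points.

Initially, labor force = 116.05 + 10.82 = 126.87 million, so u = 10.82/126.87 = 8.53%.
After the change, unemployed and labor force both fall by 2.41 → E = 116.05, U = 8.41, labor force = 124.46 million.
New unemployment rate = 8.41 / 124.46 = 6.76%.
Change = 6.76% − 8.53% = −1.77 percentage points.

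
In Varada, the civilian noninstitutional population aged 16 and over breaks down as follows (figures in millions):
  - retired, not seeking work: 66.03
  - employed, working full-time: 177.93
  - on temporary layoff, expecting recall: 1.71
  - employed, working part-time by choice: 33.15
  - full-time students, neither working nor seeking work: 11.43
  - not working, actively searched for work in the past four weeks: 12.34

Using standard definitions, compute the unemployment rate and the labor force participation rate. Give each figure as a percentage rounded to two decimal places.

Employed = 177.93 + 33.15 = 211.08 million.
Unemployed = 1.71 + 12.34 = 14.05 million (jobless and actively searching, or on temporary layoff).
Labor force = 211.08 + 14.05 = 225.13 million.
Not in labor force = 66.03 + 11.43 = 77.46 million (those not working and not actively searching are outside the labor force).
Civilian working-age population = 225.13 + 77.46 = 302.59 million.
Unemployment rate = 14.05 / 225.13 = 6.24%.
Labor force participation rate = 225.13 / 302.59 = 74.40%.

Unemployment rate ≈ 6.24%; labor force participation rate ≈ 74.40%.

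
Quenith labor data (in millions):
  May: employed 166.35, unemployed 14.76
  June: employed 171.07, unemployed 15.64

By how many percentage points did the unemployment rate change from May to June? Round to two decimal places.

The unemployment rate changed by +0.23 percentage points.

May: labor force = 166.35 + 14.76 = 181.11; u = 14.76/181.11 = 8.15%.
June: labor force = 171.07 + 15.64 = 186.71; u = 15.64/186.71 = 8.38%.
Change = 8.38% − 8.15% = +0.23 pp.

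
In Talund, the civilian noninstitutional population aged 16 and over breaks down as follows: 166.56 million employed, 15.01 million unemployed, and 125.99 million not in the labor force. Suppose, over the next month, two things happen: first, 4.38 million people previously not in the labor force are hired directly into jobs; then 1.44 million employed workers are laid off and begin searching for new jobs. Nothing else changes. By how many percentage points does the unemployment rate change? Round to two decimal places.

Initially, labor force = 166.56 + 15.01 = 181.57 million, so u = 15.01/181.57 = 8.27%.
After the first change, employed and labor force both rise by 4.38; unemployed unchanged → E = 170.94, U = 15.01, labor force = 185.95 million.
After the second change, employed falls and unemployed rises by 1.44; labor force unchanged → E = 169.50, U = 16.45, labor force = 185.95 million.
New unemployment rate = 16.45 / 185.95 = 8.85%.
Change = 8.85% − 8.27% = +0.58 percentage points.

The unemployment rate changes by +0.58 percentage points.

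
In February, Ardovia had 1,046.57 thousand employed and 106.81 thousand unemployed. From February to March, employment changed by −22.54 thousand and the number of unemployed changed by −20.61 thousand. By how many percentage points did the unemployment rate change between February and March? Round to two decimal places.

February: labor force = 1,046.57 + 106.81 = 1,153.38; u = 106.81/1,153.38 = 9.26%.
March: labor force = 1,024.03 + 86.20 = 1,110.23; u = 86.20/1,110.23 = 7.76%.
Change = 7.76% − 9.26% = −1.50 pp.

The unemployment rate changed by −1.50 percentage points.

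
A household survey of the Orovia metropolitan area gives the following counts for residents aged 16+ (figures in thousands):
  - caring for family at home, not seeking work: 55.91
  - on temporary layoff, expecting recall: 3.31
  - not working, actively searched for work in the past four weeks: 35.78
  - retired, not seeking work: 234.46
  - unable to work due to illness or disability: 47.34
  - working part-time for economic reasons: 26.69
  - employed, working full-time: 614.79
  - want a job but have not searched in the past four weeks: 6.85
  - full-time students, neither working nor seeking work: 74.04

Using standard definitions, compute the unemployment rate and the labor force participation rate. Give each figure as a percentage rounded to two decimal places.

Unemployment rate ≈ 5.74%; labor force participation rate ≈ 61.92%.

Employed = 26.69 + 614.79 = 641.48 thousand (anyone who worked, including part-time for economic reasons, counts as employed).
Unemployed = 3.31 + 35.78 = 39.09 thousand (jobless and actively searching, or on temporary layoff).
Labor force = 641.48 + 39.09 = 680.57 thousand.
Not in labor force = 55.91 + 234.46 + 47.34 + 6.85 + 74.04 = 418.60 thousand (those not working and not actively searching are outside the labor force — including those who want a job but have given up searching).
Civilian working-age population = 680.57 + 418.60 = 1,099.17 thousand.
Unemployment rate = 39.09 / 680.57 = 5.74%.
Labor force participation rate = 680.57 / 1,099.17 = 61.92%.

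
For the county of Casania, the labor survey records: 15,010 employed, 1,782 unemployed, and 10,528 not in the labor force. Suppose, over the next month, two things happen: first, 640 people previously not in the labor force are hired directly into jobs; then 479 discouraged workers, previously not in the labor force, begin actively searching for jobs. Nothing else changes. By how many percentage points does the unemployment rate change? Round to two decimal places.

The unemployment rate changes by +2.01 percentage points.

Initially, labor force = 15,010 + 1,782 = 16,792, so u = 1,782/16,792 = 10.61%.
After the first change, employed and labor force both rise by 640; unemployed unchanged → E = 15,650, U = 1,782, labor force = 17,432.
After the second change, unemployed and labor force both rise by 479 → E = 15,650, U = 2,261, labor force = 17,911.
New unemployment rate = 2,261 / 17,911 = 12.62%.
Change = 12.62% − 10.61% = +2.01 percentage points.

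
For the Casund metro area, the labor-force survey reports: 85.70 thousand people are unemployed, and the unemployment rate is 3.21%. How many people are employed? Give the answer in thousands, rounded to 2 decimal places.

About 2,584.08 thousand are employed.

Labor force = U / u = 85.70 / 0.0321 ≈ 2,669.78 thousand.
Employed = labor force − unemployed = 2,669.78 − 85.70 = 2,584.08 thousand.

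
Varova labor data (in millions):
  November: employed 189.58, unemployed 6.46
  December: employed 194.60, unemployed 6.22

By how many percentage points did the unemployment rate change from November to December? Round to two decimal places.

November: labor force = 189.58 + 6.46 = 196.04; u = 6.46/196.04 = 3.30%.
December: labor force = 194.60 + 6.22 = 200.82; u = 6.22/200.82 = 3.10%.
Change = 3.10% − 3.30% = −0.20 pp.

The unemployment rate changed by −0.20 percentage points.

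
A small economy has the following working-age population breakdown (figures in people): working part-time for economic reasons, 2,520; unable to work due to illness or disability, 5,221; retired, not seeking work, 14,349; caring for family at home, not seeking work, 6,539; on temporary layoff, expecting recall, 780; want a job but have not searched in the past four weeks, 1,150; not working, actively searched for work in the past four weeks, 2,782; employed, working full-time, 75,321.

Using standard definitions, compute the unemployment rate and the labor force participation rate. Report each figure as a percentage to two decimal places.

Unemployment rate ≈ 4.38%; labor force participation rate ≈ 74.91%.

Employed = 2,520 + 75,321 = 77,841 (anyone who worked, including part-time for economic reasons, counts as employed).
Unemployed = 780 + 2,782 = 3,562 (jobless and actively searching, or on temporary layoff).
Labor force = 77,841 + 3,562 = 81,403.
Not in labor force = 5,221 + 14,349 + 6,539 + 1,150 = 27,259 (those not working and not actively searching are outside the labor force — including those who want a job but have given up searching).
Civilian working-age population = 81,403 + 27,259 = 108,662.
Unemployment rate = 3,562 / 81,403 = 4.38%.
Labor force participation rate = 81,403 / 108,662 = 74.91%.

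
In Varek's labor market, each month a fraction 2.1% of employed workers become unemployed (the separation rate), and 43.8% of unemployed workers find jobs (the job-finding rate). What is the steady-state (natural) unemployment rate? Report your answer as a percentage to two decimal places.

Steady-state unemployment rate ≈ 4.58%.

At steady state the flows balance: s·E = f·U, so U/(E+U) = s/(s+f).
u* = 2.1 / (2.1 + 43.8) = 2.1 / 45.90 = 4.58%.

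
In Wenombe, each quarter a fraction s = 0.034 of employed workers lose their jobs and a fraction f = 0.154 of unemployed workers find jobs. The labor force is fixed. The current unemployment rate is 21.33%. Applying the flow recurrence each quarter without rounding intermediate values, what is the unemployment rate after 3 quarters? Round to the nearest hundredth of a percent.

Unemployment rate after three quarters ≈ 19.82%.

With a fixed labor force, u_{t+1} = u_t + s·(1−u_t) − f·u_t = u_t·(1−s−f) + s.
Here 1−s−f = 0.812 and s = 0.034.
u_1 = 0.213300 × 0.812 + 0.034 = 0.207200.
u_2 = 0.207200 × 0.812 + 0.034 = 0.202246.
u_3 = 0.202246 × 0.812 + 0.034 = 0.198224.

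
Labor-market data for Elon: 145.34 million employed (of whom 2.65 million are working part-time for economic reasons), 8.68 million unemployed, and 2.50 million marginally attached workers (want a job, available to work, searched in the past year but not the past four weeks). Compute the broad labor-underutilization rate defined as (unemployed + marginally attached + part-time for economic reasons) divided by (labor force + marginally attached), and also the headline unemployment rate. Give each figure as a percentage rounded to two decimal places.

Broad underutilization rate ≈ 8.84%; headline unemployment rate ≈ 5.64%.

Labor force = 145.34 + 8.68 = 154.02 million.
Numerator = 8.68 + 2.50 + 2.65 = 13.83 million.
Denominator = 154.02 + 2.50 = 156.52 million.
Broad rate = 13.83 / 156.52 = 8.84%.
Headline unemployment rate = 8.68 / 154.02 = 5.64%.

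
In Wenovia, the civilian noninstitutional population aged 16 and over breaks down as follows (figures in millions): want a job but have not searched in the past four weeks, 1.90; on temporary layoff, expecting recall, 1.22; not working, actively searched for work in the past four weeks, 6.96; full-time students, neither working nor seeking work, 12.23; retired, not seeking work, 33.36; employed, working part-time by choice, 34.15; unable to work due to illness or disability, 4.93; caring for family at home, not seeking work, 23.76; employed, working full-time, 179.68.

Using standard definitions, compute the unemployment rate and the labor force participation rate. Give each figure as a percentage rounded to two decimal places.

Unemployment rate ≈ 3.68%; labor force participation rate ≈ 74.45%.

Employed = 34.15 + 179.68 = 213.83 million.
Unemployed = 1.22 + 6.96 = 8.18 million (jobless and actively searching, or on temporary layoff).
Labor force = 213.83 + 8.18 = 222.01 million.
Not in labor force = 1.90 + 12.23 + 33.36 + 4.93 + 23.76 = 76.18 million (those not working and not actively searching are outside the labor force — including those who want a job but have given up searching).
Civilian working-age population = 222.01 + 76.18 = 298.19 million.
Unemployment rate = 8.18 / 222.01 = 3.68%.
Labor force participation rate = 222.01 / 298.19 = 74.45%.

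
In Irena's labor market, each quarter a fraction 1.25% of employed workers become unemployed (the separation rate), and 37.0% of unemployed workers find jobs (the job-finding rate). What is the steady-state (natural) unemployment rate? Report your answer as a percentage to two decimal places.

Steady-state unemployment rate ≈ 3.27%.

At steady state the flows balance: s·E = f·U, so U/(E+U) = s/(s+f).
u* = 1.25 / (1.25 + 37.0) = 1.25 / 38.25 = 3.27%.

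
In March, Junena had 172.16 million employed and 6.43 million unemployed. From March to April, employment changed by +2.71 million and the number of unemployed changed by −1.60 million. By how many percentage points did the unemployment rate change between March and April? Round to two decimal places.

The unemployment rate changed by −0.91 percentage points.

March: labor force = 172.16 + 6.43 = 178.59; u = 6.43/178.59 = 3.60%.
April: labor force = 174.87 + 4.83 = 179.70; u = 4.83/179.70 = 2.69%.
Change = 2.69% − 3.60% = −0.91 pp.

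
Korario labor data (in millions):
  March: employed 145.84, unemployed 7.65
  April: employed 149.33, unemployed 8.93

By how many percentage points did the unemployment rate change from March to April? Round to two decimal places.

March: labor force = 145.84 + 7.65 = 153.49; u = 7.65/153.49 = 4.98%.
April: labor force = 149.33 + 8.93 = 158.26; u = 8.93/158.26 = 5.64%.
Change = 5.64% − 4.98% = +0.66 pp.

The unemployment rate changed by +0.66 percentage points.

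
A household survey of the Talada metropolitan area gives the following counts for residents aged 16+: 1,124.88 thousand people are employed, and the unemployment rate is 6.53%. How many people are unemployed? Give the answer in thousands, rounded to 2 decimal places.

Let U be the number unemployed. The labor force is E + U, and U/(E+U) = 0.0653.
So U = 0.0653 × 1,124.88 / (1 − 0.0653) = 73.4547 / 0.9347 ≈ 78.59 thousand.

About 78.59 thousand are unemployed.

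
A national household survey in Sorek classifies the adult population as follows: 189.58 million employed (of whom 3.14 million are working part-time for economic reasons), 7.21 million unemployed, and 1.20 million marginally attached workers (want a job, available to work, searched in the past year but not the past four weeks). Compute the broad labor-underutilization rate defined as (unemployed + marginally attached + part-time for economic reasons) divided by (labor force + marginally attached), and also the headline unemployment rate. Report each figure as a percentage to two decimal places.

Labor force = 189.58 + 7.21 = 196.79 million.
Numerator = 7.21 + 1.20 + 3.14 = 11.55 million.
Denominator = 196.79 + 1.20 = 197.99 million.
Broad rate = 11.55 / 197.99 = 5.83%.
Headline unemployment rate = 7.21 / 196.79 = 3.66%.

Broad underutilization rate ≈ 5.83%; headline unemployment rate ≈ 3.66%.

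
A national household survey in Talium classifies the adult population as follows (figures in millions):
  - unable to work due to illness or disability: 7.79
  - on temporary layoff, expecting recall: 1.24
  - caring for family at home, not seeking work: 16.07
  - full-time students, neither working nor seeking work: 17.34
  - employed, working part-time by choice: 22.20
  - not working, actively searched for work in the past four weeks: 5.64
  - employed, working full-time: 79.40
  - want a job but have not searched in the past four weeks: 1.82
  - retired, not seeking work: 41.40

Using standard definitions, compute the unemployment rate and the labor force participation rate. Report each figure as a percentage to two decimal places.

Unemployment rate ≈ 6.34%; labor force participation rate ≈ 56.24%.

Employed = 22.20 + 79.40 = 101.60 million.
Unemployed = 1.24 + 5.64 = 6.88 million (jobless and actively searching, or on temporary layoff).
Labor force = 101.60 + 6.88 = 108.48 million.
Not in labor force = 7.79 + 16.07 + 17.34 + 1.82 + 41.40 = 84.42 million (those not working and not actively searching are outside the labor force — including those who want a job but have given up searching).
Civilian working-age population = 108.48 + 84.42 = 192.90 million.
Unemployment rate = 6.88 / 108.48 = 6.34%.
Labor force participation rate = 108.48 / 192.90 = 56.24%.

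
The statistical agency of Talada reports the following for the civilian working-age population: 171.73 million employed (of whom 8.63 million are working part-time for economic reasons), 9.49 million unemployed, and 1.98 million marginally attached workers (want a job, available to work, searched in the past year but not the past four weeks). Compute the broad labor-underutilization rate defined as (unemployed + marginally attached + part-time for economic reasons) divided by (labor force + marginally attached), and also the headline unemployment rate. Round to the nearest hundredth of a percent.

Broad underutilization rate ≈ 10.97%; headline unemployment rate ≈ 5.24%.

Labor force = 171.73 + 9.49 = 181.22 million.
Numerator = 9.49 + 1.98 + 8.63 = 20.10 million.
Denominator = 181.22 + 1.98 = 183.20 million.
Broad rate = 20.10 / 183.20 = 10.97%.
Headline unemployment rate = 9.49 / 181.22 = 5.24%.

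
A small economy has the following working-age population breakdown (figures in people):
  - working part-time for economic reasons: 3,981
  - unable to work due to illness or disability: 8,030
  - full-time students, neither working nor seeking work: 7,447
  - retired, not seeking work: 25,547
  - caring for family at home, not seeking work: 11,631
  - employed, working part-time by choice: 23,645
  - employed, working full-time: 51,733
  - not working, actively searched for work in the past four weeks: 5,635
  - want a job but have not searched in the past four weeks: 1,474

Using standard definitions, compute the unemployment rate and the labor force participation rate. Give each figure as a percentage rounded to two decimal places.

Unemployment rate ≈ 6.63%; labor force participation rate ≈ 61.09%.

Employed = 3,981 + 23,645 + 51,733 = 79,359 (anyone who worked, including part-time for economic reasons, counts as employed).
Unemployed = 5,635.
Labor force = 79,359 + 5,635 = 84,994.
Not in labor force = 8,030 + 7,447 + 25,547 + 11,631 + 1,474 = 54,129 (those not working and not actively searching are outside the labor force — including those who want a job but have given up searching).
Civilian working-age population = 84,994 + 54,129 = 139,123.
Unemployment rate = 5,635 / 84,994 = 6.63%.
Labor force participation rate = 84,994 / 139,123 = 61.09%.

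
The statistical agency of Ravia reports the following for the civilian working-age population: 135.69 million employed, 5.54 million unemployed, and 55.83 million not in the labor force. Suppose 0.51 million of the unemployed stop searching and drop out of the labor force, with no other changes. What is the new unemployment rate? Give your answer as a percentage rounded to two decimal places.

Initially, labor force = 135.69 + 5.54 = 141.23 million, so u = 5.54/141.23 = 3.92%.
After the change, unemployed and labor force both fall by 0.51 → E = 135.69, U = 5.03, labor force = 140.72 million.
New unemployment rate = 5.03 / 140.72 = 3.57%.

New unemployment rate ≈ 3.57%.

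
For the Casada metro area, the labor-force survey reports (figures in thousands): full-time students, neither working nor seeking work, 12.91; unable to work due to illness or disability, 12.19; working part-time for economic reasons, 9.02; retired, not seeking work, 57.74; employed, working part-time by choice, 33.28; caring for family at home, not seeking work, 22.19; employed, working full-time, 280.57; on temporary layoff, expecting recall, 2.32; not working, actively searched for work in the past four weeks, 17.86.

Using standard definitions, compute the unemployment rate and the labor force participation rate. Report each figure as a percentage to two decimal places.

Employed = 9.02 + 33.28 + 280.57 = 322.87 thousand (anyone who worked, including part-time for economic reasons, counts as employed).
Unemployed = 2.32 + 17.86 = 20.18 thousand (jobless and actively searching, or on temporary layoff).
Labor force = 322.87 + 20.18 = 343.05 thousand.
Not in labor force = 12.91 + 12.19 + 57.74 + 22.19 = 105.03 thousand (those not working and not actively searching are outside the labor force).
Civilian working-age population = 343.05 + 105.03 = 448.08 thousand.
Unemployment rate = 20.18 / 343.05 = 5.88%.
Labor force participation rate = 343.05 / 448.08 = 76.56%.

Unemployment rate ≈ 5.88%; labor force participation rate ≈ 76.56%.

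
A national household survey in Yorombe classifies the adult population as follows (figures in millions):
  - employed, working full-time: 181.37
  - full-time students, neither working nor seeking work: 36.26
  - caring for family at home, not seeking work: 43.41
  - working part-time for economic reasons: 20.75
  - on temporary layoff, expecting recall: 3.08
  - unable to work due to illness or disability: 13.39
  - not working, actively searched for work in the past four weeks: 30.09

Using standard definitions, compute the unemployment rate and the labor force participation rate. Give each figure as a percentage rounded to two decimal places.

Unemployment rate ≈ 14.10%; labor force participation rate ≈ 71.66%.

Employed = 181.37 + 20.75 = 202.12 million (anyone who worked, including part-time for economic reasons, counts as employed).
Unemployed = 3.08 + 30.09 = 33.17 million (jobless and actively searching, or on temporary layoff).
Labor force = 202.12 + 33.17 = 235.29 million.
Not in labor force = 36.26 + 43.41 + 13.39 = 93.06 million (those not working and not actively searching are outside the labor force).
Civilian working-age population = 235.29 + 93.06 = 328.35 million.
Unemployment rate = 33.17 / 235.29 = 14.10%.
Labor force participation rate = 235.29 / 328.35 = 71.66%.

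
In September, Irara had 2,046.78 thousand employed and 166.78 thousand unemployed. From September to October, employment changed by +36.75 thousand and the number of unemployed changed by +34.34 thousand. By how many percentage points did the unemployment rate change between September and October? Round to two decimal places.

September: labor force = 2,046.78 + 166.78 = 2,213.56; u = 166.78/2,213.56 = 7.53%.
October: labor force = 2,083.53 + 201.12 = 2,284.65; u = 201.12/2,284.65 = 8.80%.
Change = 8.80% − 7.53% = +1.27 pp.

The unemployment rate changed by +1.27 percentage points.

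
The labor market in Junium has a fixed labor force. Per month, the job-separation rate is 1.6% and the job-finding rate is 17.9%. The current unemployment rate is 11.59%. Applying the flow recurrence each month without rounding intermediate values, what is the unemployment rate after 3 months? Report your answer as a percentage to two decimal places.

Unemployment rate after three months ≈ 9.97%.

With a fixed labor force, u_{t+1} = u_t + s·(1−u_t) − f·u_t = u_t·(1−s−f) + s.
Here 1−s−f = 0.805 and s = 0.016.
u_1 = 0.115900 × 0.805 + 0.016 = 0.109300.
u_2 = 0.109300 × 0.805 + 0.016 = 0.103986.
u_3 = 0.103986 × 0.805 + 0.016 = 0.099709.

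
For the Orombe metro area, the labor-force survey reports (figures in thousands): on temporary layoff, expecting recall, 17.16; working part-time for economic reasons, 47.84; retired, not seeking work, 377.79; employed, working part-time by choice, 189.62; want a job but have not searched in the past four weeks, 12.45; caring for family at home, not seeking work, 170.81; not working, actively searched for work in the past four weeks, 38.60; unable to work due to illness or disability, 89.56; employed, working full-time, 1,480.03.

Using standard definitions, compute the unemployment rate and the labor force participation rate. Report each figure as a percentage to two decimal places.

Employed = 47.84 + 189.62 + 1,480.03 = 1,717.49 thousand (anyone who worked, including part-time for economic reasons, counts as employed).
Unemployed = 17.16 + 38.60 = 55.76 thousand (jobless and actively searching, or on temporary layoff).
Labor force = 1,717.49 + 55.76 = 1,773.25 thousand.
Not in labor force = 377.79 + 12.45 + 170.81 + 89.56 = 650.61 thousand (those not working and not actively searching are outside the labor force — including those who want a job but have given up searching).
Civilian working-age population = 1,773.25 + 650.61 = 2,423.86 thousand.
Unemployment rate = 55.76 / 1,773.25 = 3.14%.
Labor force participation rate = 1,773.25 / 2,423.86 = 73.16%.

Unemployment rate ≈ 3.14%; labor force participation rate ≈ 73.16%.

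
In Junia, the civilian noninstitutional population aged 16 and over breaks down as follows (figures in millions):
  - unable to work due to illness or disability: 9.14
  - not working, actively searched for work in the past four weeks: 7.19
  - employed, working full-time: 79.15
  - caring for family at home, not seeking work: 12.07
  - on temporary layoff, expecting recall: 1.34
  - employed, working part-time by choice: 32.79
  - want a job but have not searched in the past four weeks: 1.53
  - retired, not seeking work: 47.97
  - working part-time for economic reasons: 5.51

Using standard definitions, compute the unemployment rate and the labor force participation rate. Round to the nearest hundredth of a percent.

Employed = 79.15 + 32.79 + 5.51 = 117.45 million (anyone who worked, including part-time for economic reasons, counts as employed).
Unemployed = 7.19 + 1.34 = 8.53 million (jobless and actively searching, or on temporary layoff).
Labor force = 117.45 + 8.53 = 125.98 million.
Not in labor force = 9.14 + 12.07 + 1.53 + 47.97 = 70.71 million (those not working and not actively searching are outside the labor force — including those who want a job but have given up searching).
Civilian working-age population = 125.98 + 70.71 = 196.69 million.
Unemployment rate = 8.53 / 125.98 = 6.77%.
Labor force participation rate = 125.98 / 196.69 = 64.05%.

Unemployment rate ≈ 6.77%; labor force participation rate ≈ 64.05%.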